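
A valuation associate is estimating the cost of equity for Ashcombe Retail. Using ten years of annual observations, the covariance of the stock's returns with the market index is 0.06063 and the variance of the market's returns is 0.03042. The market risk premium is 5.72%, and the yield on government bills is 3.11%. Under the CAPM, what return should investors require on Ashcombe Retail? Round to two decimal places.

14.51%

β = Cov(R_i, R_m) / Var(R_m) = 0.06063 / 0.03042 = 1.9931
E(R) = R_f + β × MRP = 3.11% + 1.9931 × 5.72% = 14.51%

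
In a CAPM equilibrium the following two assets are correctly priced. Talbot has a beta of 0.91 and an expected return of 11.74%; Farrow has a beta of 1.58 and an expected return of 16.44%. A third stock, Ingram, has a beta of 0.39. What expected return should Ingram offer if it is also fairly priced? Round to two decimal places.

8.09%

MRP (SML slope) = (16.44% − 11.74%) / (1.58 − 0.91) = 4.70% / 0.67 = 7.0149%
R_f (intercept) = 11.74% − 0.91 × 7.0149% = 5.3564%
E(R_Ingram) = R_f + β × MRP = 5.3564% + 0.39 × 7.0149% = 8.09%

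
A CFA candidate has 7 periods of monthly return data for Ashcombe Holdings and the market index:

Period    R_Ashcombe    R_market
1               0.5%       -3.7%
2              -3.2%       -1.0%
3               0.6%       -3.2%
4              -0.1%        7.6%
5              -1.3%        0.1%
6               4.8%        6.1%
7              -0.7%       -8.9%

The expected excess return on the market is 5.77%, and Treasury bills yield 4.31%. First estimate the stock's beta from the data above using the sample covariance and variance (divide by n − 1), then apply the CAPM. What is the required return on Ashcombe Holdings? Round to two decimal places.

5.31%

Mean R_i = (0.5 − 3.2 + 0.6 − 0.1 − 1.3 + 4.8 − 0.7) / 7 = 0.0857%
Mean R_m = (-3.7 − 1.0 − 3.2 + 7.6 + 0.1 + 6.1 − 8.9) / 7 = -0.4286%
Σ(R_i − R̄_i)(R_m − R̄_m) = 34.3071  ⇒  Cov = 34.3071 / 6 = 5.7179
Σ(R_m − R̄_m)² = 197.8343  ⇒  Var(R_m) = 197.8343 / 6 = 32.9724
β = Cov / Var(R_m) = 5.7179 / 32.9724 = 0.1734
E(R) = R_f + β × MRP = 4.31% + 0.1734 × 5.77% = 5.31%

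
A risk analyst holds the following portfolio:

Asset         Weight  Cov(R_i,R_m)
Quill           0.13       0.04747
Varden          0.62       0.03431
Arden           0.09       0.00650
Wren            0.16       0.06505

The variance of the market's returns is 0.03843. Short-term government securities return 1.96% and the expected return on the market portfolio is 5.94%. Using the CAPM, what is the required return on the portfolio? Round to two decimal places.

β_Quill = 0.04747 / 0.03843 = 1.2352
β_Varden = 0.03431 / 0.03843 = 0.8928
β_Arden = 0.00650 / 0.03843 = 0.1691
β_Wren = 0.06505 / 0.03843 = 1.6927
β_P = Σ w_i β_i = 0.13×1.2352 + 0.62×0.8928 + 0.09×0.1691 + 0.16×1.6927 = 1.0002
MRP = 5.94% − 1.96% = 3.98%
E(R_P) = R_f + β_P × MRP = 1.96% + 1.0002 × 3.98% = 5.94%

5.94%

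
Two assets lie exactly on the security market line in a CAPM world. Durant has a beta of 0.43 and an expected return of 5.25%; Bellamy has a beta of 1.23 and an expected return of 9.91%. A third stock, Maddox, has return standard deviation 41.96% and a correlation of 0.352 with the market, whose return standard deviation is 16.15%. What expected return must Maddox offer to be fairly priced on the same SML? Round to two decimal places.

MRP = (9.91% − 5.25%) / (1.23 − 0.43) = 5.8250%
R_f = 5.25% − 0.43 × 5.8250% = 2.7453%
β_Maddox = ρ·σ_i/σ_m = 0.352 × 41.96 / 16.15 = 0.9145
E(R_Maddox) = R_f + β × MRP = 2.7453% + 0.9145 × 5.8250% = 8.07%

8.07%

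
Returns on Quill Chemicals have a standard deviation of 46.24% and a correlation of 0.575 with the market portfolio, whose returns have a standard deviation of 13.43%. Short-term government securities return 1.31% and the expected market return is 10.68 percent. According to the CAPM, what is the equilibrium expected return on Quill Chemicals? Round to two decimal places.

19.86%

β = ρ × σ_i / σ_m = 0.575 × 46.24% / 13.43% = 1.9797
MRP = 10.68% − 1.31% = 9.37%
E(R) = 1.31% + 1.9797 × 9.37% = 19.86%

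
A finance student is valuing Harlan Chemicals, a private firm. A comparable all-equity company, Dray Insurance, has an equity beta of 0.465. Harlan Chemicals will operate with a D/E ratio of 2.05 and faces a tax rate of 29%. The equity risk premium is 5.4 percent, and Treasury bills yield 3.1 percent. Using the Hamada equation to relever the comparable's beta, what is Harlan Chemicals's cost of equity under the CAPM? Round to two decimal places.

9.27%

β_L = β_U × [1 + (1 − t)(D/E)] = 0.465 × [1 + (1 − 0.29) × 2.05]
    = 0.465 × [1 + 0.71 × 2.05] = 0.465 × 2.4555 = 1.1418
E(R) = R_f + β_L × MRP = 3.1% + 1.1418 × 5.4% = 9.27%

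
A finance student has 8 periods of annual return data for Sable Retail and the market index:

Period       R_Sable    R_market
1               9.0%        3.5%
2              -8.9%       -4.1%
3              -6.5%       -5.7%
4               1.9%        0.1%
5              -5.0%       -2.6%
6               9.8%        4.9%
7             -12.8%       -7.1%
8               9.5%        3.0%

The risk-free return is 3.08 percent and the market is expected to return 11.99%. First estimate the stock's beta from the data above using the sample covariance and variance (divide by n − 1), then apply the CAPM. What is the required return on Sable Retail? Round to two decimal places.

Mean R_i = (9.0 − 8.9 − 6.5 + 1.9 − 5.0 + 9.8 − 12.8 + 9.5) / 8 = -0.3750%
Mean R_m = (3.5 − 4.1 − 5.7 + 0.1 − 2.6 + 4.9 − 7.1 + 3.0) / 8 = -1.0000%
Σ(R_i − R̄_i)(R_m − R̄_m) = 282.6300  ⇒  Cov = 282.6300 / 7 = 40.3757
Σ(R_m − R̄_m)² = 143.7400  ⇒  Var(R_m) = 143.7400 / 7 = 20.5343
β = Cov / Var(R_m) = 40.3757 / 20.5343 = 1.9663
MRP = 11.99% − 3.08% = 8.91%
E(R) = R_f + β × MRP = 3.08% + 1.9663 × 8.91% = 20.60%

20.60%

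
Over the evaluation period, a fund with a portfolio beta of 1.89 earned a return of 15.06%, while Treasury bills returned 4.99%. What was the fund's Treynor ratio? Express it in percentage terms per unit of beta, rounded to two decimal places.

Treynor = (R_P − R_f) / β_P = (15.06% − 4.99%) / 1.8900 = 10.07% / 1.8900 = 5.33%

5.33%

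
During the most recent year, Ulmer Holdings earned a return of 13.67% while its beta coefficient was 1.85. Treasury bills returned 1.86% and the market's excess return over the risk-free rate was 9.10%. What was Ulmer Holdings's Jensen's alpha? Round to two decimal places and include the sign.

-5.03%

CAPM benchmark = R_f + β(R_m − R_f) = 1.86% + 1.85 × 9.10% = 18.6950%
α = actual − benchmark = 13.67% − 18.6950% = -5.03%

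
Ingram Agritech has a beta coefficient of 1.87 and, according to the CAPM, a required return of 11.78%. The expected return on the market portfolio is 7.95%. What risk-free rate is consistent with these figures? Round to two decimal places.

E(R) = R_f + β(E(R_m) − R_f) = R_f(1 − β) + β·E(R_m)
11.78% = R_f × (1 − 1.87) + 1.87 × 7.95%
11.78% = R_f × -0.87 + 14.8665%
R_f = (11.78% − 14.8665%) / -0.87 = 3.55%

3.55%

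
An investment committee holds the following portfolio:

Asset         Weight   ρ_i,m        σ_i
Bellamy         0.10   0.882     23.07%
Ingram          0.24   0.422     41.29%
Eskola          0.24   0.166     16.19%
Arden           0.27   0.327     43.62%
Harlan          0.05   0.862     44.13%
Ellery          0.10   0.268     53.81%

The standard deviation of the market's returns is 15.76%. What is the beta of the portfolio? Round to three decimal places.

β_Bellamy = 0.882 × 23.07% / 15.76% = 1.2911
β_Ingram = 0.422 × 41.29% / 15.76% = 1.1056
β_Eskola = 0.166 × 16.19% / 15.76% = 0.1705
β_Arden = 0.327 × 43.62% / 15.76% = 0.9051
β_Harlan = 0.862 × 44.13% / 15.76% = 2.4137
β_Ellery = 0.268 × 53.81% / 15.76% = 0.9150
β_P = Σ w_i β_i = 0.10×1.2911 + 0.24×1.1056 + 0.24×0.1705 + 0.27×0.9051 + 0.05×2.4137 + 0.10×0.9150 = 0.8919

0.892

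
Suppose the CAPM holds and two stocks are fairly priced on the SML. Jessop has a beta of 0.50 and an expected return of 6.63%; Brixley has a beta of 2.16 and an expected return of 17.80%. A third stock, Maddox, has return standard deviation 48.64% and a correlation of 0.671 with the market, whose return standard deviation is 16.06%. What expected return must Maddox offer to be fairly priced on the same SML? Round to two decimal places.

MRP = (17.80% − 6.63%) / (2.16 − 0.50) = 6.7289%
R_f = 6.63% − 0.50 × 6.7289% = 3.2656%
β_Maddox = ρ·σ_i/σ_m = 0.671 × 48.64 / 16.06 = 2.0322
E(R_Maddox) = R_f + β × MRP = 3.2656% + 2.0322 × 6.7289% = 16.94%

16.94%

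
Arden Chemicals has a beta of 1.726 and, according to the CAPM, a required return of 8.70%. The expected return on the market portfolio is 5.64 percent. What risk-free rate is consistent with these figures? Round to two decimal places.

E(R) = R_f + β(E(R_m) − R_f) = R_f(1 − β) + β·E(R_m)
8.70% = R_f × (1 − 1.726) + 1.726 × 5.64%
8.70% = R_f × -0.726 + 9.73464%
R_f = (8.70% − 9.73464%) / -0.726 = 1.43%

1.43%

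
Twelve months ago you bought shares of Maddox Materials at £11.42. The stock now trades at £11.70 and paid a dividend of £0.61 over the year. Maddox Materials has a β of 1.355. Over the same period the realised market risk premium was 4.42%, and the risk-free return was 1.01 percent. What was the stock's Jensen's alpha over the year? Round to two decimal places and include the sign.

Realised HPR = (P1 + D1 − P0) / P0 = (11.70 + 0.61 − 11.42) / 11.42 = 0.89 / 11.42 = 7.7933%
CAPM required = R_f + β·MRP = 1.01% + 1.355 × 4.42% = 6.99910%
α = realised − required = 7.7933% − 6.99910% = +0.79%

+0.79%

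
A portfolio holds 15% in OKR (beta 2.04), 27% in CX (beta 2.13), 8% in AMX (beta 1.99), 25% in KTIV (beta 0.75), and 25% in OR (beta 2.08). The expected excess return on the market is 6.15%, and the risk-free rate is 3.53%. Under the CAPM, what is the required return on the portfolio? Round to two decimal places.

β_P = Σ w_i β_i = 0.15×2.04 + 0.27×2.13 + 0.08×1.99 + 0.25×0.75 + 0.25×2.08 = 1.7478
E(R_P) = R_f + β_P × MRP = 3.53% + 1.7478 × 6.15% = 14.28%

14.28%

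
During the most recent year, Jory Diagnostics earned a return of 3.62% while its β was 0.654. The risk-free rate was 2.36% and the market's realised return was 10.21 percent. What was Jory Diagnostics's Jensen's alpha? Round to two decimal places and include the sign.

-3.87%

Market excess return = 10.21% − 2.36% = 7.85%
CAPM benchmark = R_f + β(R_m − R_f) = 2.36% + 0.654 × 7.85% = 7.49390%
α = actual − benchmark = 3.62% − 7.49390% = -3.87%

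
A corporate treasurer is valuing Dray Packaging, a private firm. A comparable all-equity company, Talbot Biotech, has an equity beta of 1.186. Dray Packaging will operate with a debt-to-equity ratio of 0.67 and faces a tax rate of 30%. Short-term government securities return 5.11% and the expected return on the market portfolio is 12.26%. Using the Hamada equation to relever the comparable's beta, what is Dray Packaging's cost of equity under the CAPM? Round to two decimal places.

β_L = β_U × [1 + (1 − t)(D/E)] = 1.186 × [1 + (1 − 0.30) × 0.67]
    = 1.186 × [1 + 0.70 × 0.67] = 1.186 × 1.4690 = 1.7422
MRP = 12.26% − 5.11% = 7.15%
E(R) = R_f + β_L × MRP = 5.11% + 1.7422 × 7.15% = 17.57%

17.57%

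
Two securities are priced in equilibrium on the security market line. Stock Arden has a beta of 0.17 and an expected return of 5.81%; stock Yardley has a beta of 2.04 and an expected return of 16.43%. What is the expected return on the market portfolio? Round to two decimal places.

10.52%

Both satisfy E(R) = R_f + β·MRP, so the slope of the SML is
MRP = (16.43% − 5.81%) / (2.04 − 0.17) = 10.62% / 1.87 = 5.6791%
R_f = E(R_Arden) − β_Arden·MRP = 5.81% − 0.17 × 5.6791% = 4.8446%
E(R_m) = R_f + MRP = 4.8446% + 5.6791% = 10.52%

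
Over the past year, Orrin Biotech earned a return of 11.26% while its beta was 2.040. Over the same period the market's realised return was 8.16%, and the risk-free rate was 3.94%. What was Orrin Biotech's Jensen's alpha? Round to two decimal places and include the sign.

Market excess return = 8.16% − 3.94% = 4.22%
CAPM benchmark = R_f + β(R_m − R_f) = 3.94% + 2.040 × 4.22% = 12.54880%
α = actual − benchmark = 11.26% − 12.54880% = -1.29%

-1.29%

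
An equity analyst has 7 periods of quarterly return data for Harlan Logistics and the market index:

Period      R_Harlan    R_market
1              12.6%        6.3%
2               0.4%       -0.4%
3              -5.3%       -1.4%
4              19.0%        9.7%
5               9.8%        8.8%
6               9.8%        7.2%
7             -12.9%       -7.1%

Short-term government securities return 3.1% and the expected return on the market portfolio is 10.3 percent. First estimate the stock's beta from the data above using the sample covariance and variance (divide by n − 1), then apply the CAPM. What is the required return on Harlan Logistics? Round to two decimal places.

15.41%

Mean R_i = (12.6 + 0.4 − 5.3 + 19.0 + 9.8 + 9.8 − 12.9) / 7 = 4.7714%
Mean R_m = (6.3 − 0.4 − 1.4 + 9.7 + 8.8 + 7.2 − 7.1) / 7 = 3.3000%
Σ(R_i − R̄_i)(R_m − R̄_m) = 409.1100  ⇒  Cov = 409.1100 / 6 = 68.1850
Σ(R_m − R̄_m)² = 239.3600  ⇒  Var(R_m) = 239.3600 / 6 = 39.8933
β = Cov / Var(R_m) = 68.1850 / 39.8933 = 1.7092
MRP = 10.3% − 3.1% = 7.20%
E(R) = R_f + β × MRP = 3.1% + 1.7092 × 7.2% = 15.41%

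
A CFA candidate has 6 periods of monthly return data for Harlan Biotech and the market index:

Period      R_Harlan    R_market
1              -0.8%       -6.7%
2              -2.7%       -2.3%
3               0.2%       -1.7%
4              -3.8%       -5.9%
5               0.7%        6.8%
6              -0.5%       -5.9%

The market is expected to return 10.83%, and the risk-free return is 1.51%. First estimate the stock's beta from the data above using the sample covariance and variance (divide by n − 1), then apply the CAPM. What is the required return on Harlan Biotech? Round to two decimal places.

3.21%

Mean R_i = (-0.8 − 2.7 + 0.2 − 3.8 + 0.7 − 0.5) / 6 = -1.1500%
Mean R_m = (-6.7 − 2.3 − 1.7 − 5.9 + 6.8 − 5.9) / 6 = -2.6167%
Σ(R_i − R̄_i)(R_m − R̄_m) = 23.3050  ⇒  Cov = 23.3050 / 5 = 4.6610
Σ(R_m − R̄_m)² = 127.8483  ⇒  Var(R_m) = 127.8483 / 5 = 25.5697
β = Cov / Var(R_m) = 4.6610 / 25.5697 = 0.1823
MRP = 10.83% − 1.51% = 9.32%
E(R) = R_f + β × MRP = 1.51% + 0.1823 × 9.32% = 3.21%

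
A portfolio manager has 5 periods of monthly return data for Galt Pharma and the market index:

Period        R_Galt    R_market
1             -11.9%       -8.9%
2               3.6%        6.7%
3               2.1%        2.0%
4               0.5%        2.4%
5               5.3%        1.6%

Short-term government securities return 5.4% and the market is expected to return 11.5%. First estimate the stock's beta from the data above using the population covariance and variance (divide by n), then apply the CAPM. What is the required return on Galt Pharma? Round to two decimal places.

11.99%

Mean R_i = (-11.9 + 3.6 + 2.1 + 0.5 + 5.3) / 5 = -0.0800%
Mean R_m = (-8.9 + 6.7 + 2.0 + 2.4 + 1.6) / 5 = 0.7600%
Σ(R_i − R̄_i)(R_m − R̄_m) = 144.2140  ⇒  Cov = 144.2140 / 5 = 28.8428
Σ(R_m − R̄_m)² = 133.5320  ⇒  Var(R_m) = 133.5320 / 5 = 26.7064
β = Cov / Var(R_m) = 28.8428 / 26.7064 = 1.0800
MRP = 11.5% − 5.4% = 6.10%
E(R) = R_f + β × MRP = 5.4% + 1.0800 × 6.1% = 11.99%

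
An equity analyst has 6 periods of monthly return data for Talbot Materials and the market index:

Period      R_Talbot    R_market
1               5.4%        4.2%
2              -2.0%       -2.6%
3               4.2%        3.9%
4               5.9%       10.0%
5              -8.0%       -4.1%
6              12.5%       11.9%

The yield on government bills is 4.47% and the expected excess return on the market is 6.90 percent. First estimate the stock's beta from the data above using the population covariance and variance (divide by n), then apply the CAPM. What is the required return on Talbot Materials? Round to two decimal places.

11.61%

Mean R_i = (5.4 − 2.0 + 4.2 + 5.9 − 8.0 + 12.5) / 6 = 3.0000%
Mean R_m = (4.2 − 2.6 + 3.9 + 10.0 − 4.1 + 11.9) / 6 = 3.8833%
Σ(R_i − R̄_i)(R_m − R̄_m) = 214.9100  ⇒  Cov = 214.9100 / 6 = 35.8183
Σ(R_m − R̄_m)² = 207.5483  ⇒  Var(R_m) = 207.5483 / 6 = 34.5914
β = Cov / Var(R_m) = 35.8183 / 34.5914 = 1.0355
E(R) = R_f + β × MRP = 4.47% + 1.0355 × 6.90% = 11.61%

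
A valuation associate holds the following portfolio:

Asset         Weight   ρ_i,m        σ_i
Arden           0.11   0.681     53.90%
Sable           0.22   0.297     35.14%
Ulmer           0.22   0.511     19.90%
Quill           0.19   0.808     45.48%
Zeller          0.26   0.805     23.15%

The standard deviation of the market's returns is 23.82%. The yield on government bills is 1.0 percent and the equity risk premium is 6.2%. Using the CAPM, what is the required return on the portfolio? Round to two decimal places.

6.31%

β_Arden = 0.681 × 53.90% / 23.82% = 1.5410
β_Sable = 0.297 × 35.14% / 23.82% = 0.4381
β_Ulmer = 0.511 × 19.90% / 23.82% = 0.4269
β_Quill = 0.808 × 45.48% / 23.82% = 1.5427
β_Zeller = 0.805 × 23.15% / 23.82% = 0.7824
β_P = Σ w_i β_i = 0.11×1.5410 + 0.22×0.4381 + 0.22×0.4269 + 0.19×1.5427 + 0.26×0.7824 = 0.8563
E(R_P) = R_f + β_P × MRP = 1.0% + 0.8563 × 6.2% = 6.31%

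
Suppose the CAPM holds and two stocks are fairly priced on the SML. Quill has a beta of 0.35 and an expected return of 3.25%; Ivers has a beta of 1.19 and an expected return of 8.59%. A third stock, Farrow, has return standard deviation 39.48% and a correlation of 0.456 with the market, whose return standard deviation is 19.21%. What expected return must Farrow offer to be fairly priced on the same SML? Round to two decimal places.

6.98%

MRP = (8.59% − 3.25%) / (1.19 − 0.35) = 6.3571%
R_f = 3.25% − 0.35 × 6.3571% = 1.0250%
β_Farrow = ρ·σ_i/σ_m = 0.456 × 39.48 / 19.21 = 0.9372
E(R_Farrow) = R_f + β × MRP = 1.0250% + 0.9372 × 6.3571% = 6.98%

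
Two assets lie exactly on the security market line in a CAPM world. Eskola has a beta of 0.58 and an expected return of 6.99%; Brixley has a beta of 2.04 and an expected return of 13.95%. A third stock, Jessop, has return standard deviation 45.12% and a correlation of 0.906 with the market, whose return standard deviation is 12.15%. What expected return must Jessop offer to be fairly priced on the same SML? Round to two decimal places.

MRP = (13.95% − 6.99%) / (2.04 − 0.58) = 4.7671%
R_f = 6.99% − 0.58 × 4.7671% = 4.2251%
β_Jessop = ρ·σ_i/σ_m = 0.906 × 45.12 / 12.15 = 3.3645
E(R_Jessop) = R_f + β × MRP = 4.2251% + 3.3645 × 4.7671% = 20.26%

20.26%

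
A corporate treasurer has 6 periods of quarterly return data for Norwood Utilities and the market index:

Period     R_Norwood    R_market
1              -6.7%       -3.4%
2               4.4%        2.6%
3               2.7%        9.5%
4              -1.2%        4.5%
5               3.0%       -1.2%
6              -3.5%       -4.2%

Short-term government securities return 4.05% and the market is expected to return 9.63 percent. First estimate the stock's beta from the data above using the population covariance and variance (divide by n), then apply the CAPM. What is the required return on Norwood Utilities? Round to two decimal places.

Mean R_i = (-6.7 + 4.4 + 2.7 − 1.2 + 3.0 − 3.5) / 6 = -0.2167%
Mean R_m = (-3.4 + 2.6 + 9.5 + 4.5 − 1.2 − 4.2) / 6 = 1.3000%
Σ(R_i − R̄_i)(R_m − R̄_m) = 67.2600  ⇒  Cov = 67.2600 / 6 = 11.2100
Σ(R_m − R̄_m)² = 137.7600  ⇒  Var(R_m) = 137.7600 / 6 = 22.9600
β = Cov / Var(R_m) = 11.2100 / 22.9600 = 0.4882
MRP = 9.63% − 4.05% = 5.58%
E(R) = R_f + β × MRP = 4.05% + 0.4882 × 5.58% = 6.77%

6.77%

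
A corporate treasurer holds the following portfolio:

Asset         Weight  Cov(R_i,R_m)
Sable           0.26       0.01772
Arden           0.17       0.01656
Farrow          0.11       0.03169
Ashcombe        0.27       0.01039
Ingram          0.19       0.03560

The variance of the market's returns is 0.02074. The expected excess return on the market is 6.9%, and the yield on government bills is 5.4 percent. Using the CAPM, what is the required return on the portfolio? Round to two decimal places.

12.21%

β_Sable = 0.01772 / 0.02074 = 0.8544
β_Arden = 0.01656 / 0.02074 = 0.7985
β_Farrow = 0.03169 / 0.02074 = 1.5280
β_Ashcombe = 0.01039 / 0.02074 = 0.5010
β_Ingram = 0.03560 / 0.02074 = 1.7165
β_P = Σ w_i β_i = 0.26×0.8544 + 0.17×0.7985 + 0.11×1.5280 + 0.27×0.5010 + 0.19×1.7165 = 0.9874
E(R_P) = R_f + β_P × MRP = 5.4% + 0.9874 × 6.9% = 12.21%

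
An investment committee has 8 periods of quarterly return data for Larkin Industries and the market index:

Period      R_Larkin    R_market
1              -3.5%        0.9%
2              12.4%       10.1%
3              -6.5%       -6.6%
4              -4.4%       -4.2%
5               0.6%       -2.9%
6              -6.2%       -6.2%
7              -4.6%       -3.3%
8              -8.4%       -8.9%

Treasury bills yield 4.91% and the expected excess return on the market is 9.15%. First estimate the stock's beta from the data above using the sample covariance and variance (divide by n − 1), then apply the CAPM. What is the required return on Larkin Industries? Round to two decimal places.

Mean R_i = (-3.5 + 12.4 − 6.5 − 4.4 + 0.6 − 6.2 − 4.6 − 8.4) / 8 = -2.5750%
Mean R_m = (0.9 + 10.1 − 6.6 − 4.2 − 2.9 − 6.2 − 3.3 − 8.9) / 8 = -2.6375%
Σ(R_i − R̄_i)(R_m − R̄_m) = 255.7775  ⇒  Cov = 255.7775 / 7 = 36.5396
Σ(R_m − R̄_m)² = 245.3188  ⇒  Var(R_m) = 245.3188 / 7 = 35.0455
β = Cov / Var(R_m) = 36.5396 / 35.0455 = 1.0426
E(R) = R_f + β × MRP = 4.91% + 1.0426 × 9.15% = 14.45%

14.45%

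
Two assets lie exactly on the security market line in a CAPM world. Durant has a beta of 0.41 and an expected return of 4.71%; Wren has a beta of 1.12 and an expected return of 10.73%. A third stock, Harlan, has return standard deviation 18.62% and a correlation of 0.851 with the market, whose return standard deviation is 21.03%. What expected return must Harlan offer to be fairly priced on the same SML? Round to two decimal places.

MRP = (10.73% − 4.71%) / (1.12 − 0.41) = 8.4789%
R_f = 4.71% − 0.41 × 8.4789% = 1.2337%
β_Harlan = ρ·σ_i/σ_m = 0.851 × 18.62 / 21.03 = 0.7535
E(R_Harlan) = R_f + β × MRP = 1.2337% + 0.7535 × 8.4789% = 7.62%

7.62%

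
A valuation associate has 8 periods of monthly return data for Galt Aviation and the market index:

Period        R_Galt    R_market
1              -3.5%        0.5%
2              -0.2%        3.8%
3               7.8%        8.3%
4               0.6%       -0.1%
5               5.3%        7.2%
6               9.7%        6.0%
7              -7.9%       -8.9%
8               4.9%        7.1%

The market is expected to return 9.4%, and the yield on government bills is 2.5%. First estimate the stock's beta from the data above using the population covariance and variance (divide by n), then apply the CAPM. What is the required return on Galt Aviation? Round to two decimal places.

Mean R_i = (-3.5 − 0.2 + 7.8 + 0.6 + 5.3 + 9.7 − 7.9 + 4.9) / 8 = 2.0875%
Mean R_m = (0.5 + 3.8 + 8.3 − 0.1 + 7.2 + 6.0 − 8.9 + 7.1) / 8 = 2.9875%
Σ(R_i − R̄_i)(R_m − R̄_m) = 213.7388  ⇒  Cov = 213.7388 / 8 = 26.7174
Σ(R_m − R̄_m)² = 229.6488  ⇒  Var(R_m) = 229.6488 / 8 = 28.7061
β = Cov / Var(R_m) = 26.7174 / 28.7061 = 0.9307
MRP = 9.4% − 2.5% = 6.90%
E(R) = R_f + β × MRP = 2.5% + 0.9307 × 6.9% = 8.92%

8.92%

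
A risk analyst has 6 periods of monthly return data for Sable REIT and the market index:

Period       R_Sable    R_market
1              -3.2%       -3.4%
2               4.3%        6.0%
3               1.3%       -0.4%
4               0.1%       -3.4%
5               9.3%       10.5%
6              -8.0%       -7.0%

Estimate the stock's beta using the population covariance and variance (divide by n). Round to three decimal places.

0.864

Mean R_i = (-3.2 + 4.3 + 1.3 + 0.1 + 9.3 − 8.0) / 6 = 0.6333%
Mean R_m = (-3.4 + 6.0 − 0.4 − 3.4 + 10.5 − 7.0) / 6 = 0.3833%
Σ(R_i − R̄_i)(R_m − R̄_m) = 188.0133  ⇒  Cov = 188.0133 / 6 = 31.3356
Σ(R_m − R̄_m)² = 217.6483  ⇒  Var(R_m) = 217.6483 / 6 = 36.2747
β = Cov / Var(R_m) = 31.3356 / 36.2747 = 0.8638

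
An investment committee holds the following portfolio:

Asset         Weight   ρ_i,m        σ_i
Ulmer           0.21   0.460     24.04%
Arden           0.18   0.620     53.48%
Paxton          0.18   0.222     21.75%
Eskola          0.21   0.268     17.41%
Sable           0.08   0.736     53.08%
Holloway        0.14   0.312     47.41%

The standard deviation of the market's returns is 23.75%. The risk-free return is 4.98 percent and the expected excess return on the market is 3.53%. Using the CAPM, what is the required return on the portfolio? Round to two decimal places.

7.26%

β_Ulmer = 0.460 × 24.04% / 23.75% = 0.4656
β_Arden = 0.620 × 53.48% / 23.75% = 1.3961
β_Paxton = 0.222 × 21.75% / 23.75% = 0.2033
β_Eskola = 0.268 × 17.41% / 23.75% = 0.1965
β_Sable = 0.736 × 53.08% / 23.75% = 1.6449
β_Holloway = 0.312 × 47.41% / 23.75% = 0.6228
β_P = Σ w_i β_i = 0.21×0.4656 + 0.18×1.3961 + 0.18×0.2033 + 0.21×0.1965 + 0.08×1.6449 + 0.14×0.6228 = 0.6457
E(R_P) = R_f + β_P × MRP = 4.98% + 0.6457 × 3.53% = 7.26%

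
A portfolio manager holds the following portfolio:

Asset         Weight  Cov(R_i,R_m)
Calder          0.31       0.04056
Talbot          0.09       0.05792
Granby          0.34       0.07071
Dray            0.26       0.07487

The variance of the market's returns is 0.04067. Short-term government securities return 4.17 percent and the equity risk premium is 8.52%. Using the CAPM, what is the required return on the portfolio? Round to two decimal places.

β_Calder = 0.04056 / 0.04067 = 0.9973
β_Talbot = 0.05792 / 0.04067 = 1.4241
β_Granby = 0.07071 / 0.04067 = 1.7386
β_Dray = 0.07487 / 0.04067 = 1.8409
β_P = Σ w_i β_i = 0.31×0.9973 + 0.09×1.4241 + 0.34×1.7386 + 0.26×1.8409 = 1.5071
E(R_P) = R_f + β_P × MRP = 4.17% + 1.5071 × 8.52% = 17.01%

17.01%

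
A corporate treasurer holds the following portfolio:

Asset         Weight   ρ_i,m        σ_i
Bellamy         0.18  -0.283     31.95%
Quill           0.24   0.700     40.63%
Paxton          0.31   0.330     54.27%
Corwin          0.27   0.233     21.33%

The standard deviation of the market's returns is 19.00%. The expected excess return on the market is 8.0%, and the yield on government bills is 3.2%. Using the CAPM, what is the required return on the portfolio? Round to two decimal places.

8.29%

β_Bellamy = -0.283 × 31.95% / 19.00% = -0.4759
β_Quill = 0.700 × 40.63% / 19.00% = 1.4969
β_Paxton = 0.330 × 54.27% / 19.00% = 0.9426
β_Corwin = 0.233 × 21.33% / 19.00% = 0.2616
β_P = Σ w_i β_i = 0.18×-0.4759 + 0.24×1.4969 + 0.31×0.9426 + 0.27×0.2616 = 0.6364
E(R_P) = R_f + β_P × MRP = 3.2% + 0.6364 × 8.0% = 8.29%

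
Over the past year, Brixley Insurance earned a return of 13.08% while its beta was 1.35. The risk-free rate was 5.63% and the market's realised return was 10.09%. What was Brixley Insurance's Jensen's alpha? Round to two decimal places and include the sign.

Market excess return = 10.09% − 5.63% = 4.46%
CAPM benchmark = R_f + β(R_m − R_f) = 5.63% + 1.35 × 4.46% = 11.6510%
α = actual − benchmark = 13.08% − 11.6510% = +1.43%

+1.43%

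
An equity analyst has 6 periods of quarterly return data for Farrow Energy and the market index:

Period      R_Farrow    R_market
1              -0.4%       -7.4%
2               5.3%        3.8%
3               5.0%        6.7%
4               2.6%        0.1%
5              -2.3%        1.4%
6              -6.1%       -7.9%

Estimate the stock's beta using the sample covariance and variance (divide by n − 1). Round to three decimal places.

Mean R_i = (-0.4 + 5.3 + 5.0 + 2.6 − 2.3 − 6.1) / 6 = 0.6833%
Mean R_m = (-7.4 + 3.8 + 6.7 + 0.1 + 1.4 − 7.9) / 6 = -0.5500%
Σ(R_i − R̄_i)(R_m − R̄_m) = 104.0850  ⇒  Cov = 104.0850 / 5 = 20.8170
Σ(R_m − R̄_m)² = 176.6550  ⇒  Var(R_m) = 176.6550 / 5 = 35.3310
β = Cov / Var(R_m) = 20.8170 / 35.3310 = 0.5892

0.589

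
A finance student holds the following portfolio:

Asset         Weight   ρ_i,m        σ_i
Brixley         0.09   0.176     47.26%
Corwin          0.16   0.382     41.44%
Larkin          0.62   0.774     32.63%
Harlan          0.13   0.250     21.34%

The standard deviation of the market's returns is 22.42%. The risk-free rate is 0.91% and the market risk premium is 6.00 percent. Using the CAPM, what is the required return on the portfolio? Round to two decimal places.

6.16%

β_Brixley = 0.176 × 47.26% / 22.42% = 0.3710
β_Corwin = 0.382 × 41.44% / 22.42% = 0.7061
β_Larkin = 0.774 × 32.63% / 22.42% = 1.1265
β_Harlan = 0.250 × 21.34% / 22.42% = 0.2380
β_P = Σ w_i β_i = 0.09×0.3710 + 0.16×0.7061 + 0.62×1.1265 + 0.13×0.2380 = 0.8757
E(R_P) = R_f + β_P × MRP = 0.91% + 0.8757 × 6.00% = 6.16%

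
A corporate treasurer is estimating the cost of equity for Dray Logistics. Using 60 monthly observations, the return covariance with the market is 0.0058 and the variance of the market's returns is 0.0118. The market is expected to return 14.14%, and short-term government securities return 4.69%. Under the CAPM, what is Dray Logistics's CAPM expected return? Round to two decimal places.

β = Cov(R_i, R_m) / Var(R_m) = 0.0058 / 0.0118 = 0.4915
MRP = 14.14% − 4.69% = 9.45%
E(R) = R_f + β × MRP = 4.69% + 0.4915 × 9.45% = 9.33%

9.33%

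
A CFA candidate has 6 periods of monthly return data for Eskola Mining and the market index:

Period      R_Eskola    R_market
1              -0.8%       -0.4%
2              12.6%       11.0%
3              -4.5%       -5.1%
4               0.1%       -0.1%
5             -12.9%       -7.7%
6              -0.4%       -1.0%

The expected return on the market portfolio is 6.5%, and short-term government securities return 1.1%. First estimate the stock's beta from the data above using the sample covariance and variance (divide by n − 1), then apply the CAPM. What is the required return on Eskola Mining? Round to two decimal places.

7.88%

Mean R_i = (-0.8 + 12.6 − 4.5 + 0.1 − 12.9 − 0.4) / 6 = -0.9833%
Mean R_m = (-0.4 + 11.0 − 5.1 − 0.1 − 7.7 − 1.0) / 6 = -0.5500%
Σ(R_i − R̄_i)(R_m − R̄_m) = 258.3450  ⇒  Cov = 258.3450 / 5 = 51.6690
Σ(R_m − R̄_m)² = 205.6550  ⇒  Var(R_m) = 205.6550 / 5 = 41.1310
β = Cov / Var(R_m) = 51.6690 / 41.1310 = 1.2562
MRP = 6.5% − 1.1% = 5.40%
E(R) = R_f + β × MRP = 1.1% + 1.2562 × 5.4% = 7.88%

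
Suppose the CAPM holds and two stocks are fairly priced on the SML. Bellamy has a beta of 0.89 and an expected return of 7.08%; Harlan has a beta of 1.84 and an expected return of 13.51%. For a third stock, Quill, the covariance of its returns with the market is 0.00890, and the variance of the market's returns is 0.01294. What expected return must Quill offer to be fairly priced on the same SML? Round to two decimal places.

MRP = (13.51% − 7.08%) / (1.84 − 0.89) = 6.7684%
R_f = 7.08% − 0.89 × 6.7684% = 1.0561%
β_Quill = Cov / Var(R_m) = 0.00890 / 0.01294 = 0.6878
E(R_Quill) = R_f + β × MRP = 1.0561% + 0.6878 × 6.7684% = 5.71%

5.71%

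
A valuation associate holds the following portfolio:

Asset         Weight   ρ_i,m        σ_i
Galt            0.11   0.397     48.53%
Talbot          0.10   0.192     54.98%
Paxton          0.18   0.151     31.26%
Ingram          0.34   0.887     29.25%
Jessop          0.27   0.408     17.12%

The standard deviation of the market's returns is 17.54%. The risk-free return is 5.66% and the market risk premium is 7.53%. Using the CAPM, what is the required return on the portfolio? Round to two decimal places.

11.98%

β_Galt = 0.397 × 48.53% / 17.54% = 1.0984
β_Talbot = 0.192 × 54.98% / 17.54% = 0.6018
β_Paxton = 0.151 × 31.26% / 17.54% = 0.2691
β_Ingram = 0.887 × 29.25% / 17.54% = 1.4792
β_Jessop = 0.408 × 17.12% / 17.54% = 0.3982
β_P = Σ w_i β_i = 0.11×1.0984 + 0.10×0.6018 + 0.18×0.2691 + 0.34×1.4792 + 0.27×0.3982 = 0.8399
E(R_P) = R_f + β_P × MRP = 5.66% + 0.8399 × 7.53% = 11.98%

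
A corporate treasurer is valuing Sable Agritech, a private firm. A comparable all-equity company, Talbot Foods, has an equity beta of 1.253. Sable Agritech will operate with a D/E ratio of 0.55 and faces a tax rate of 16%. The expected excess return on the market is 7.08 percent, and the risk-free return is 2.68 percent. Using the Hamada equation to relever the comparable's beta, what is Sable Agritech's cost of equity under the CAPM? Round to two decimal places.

15.65%

β_L = β_U × [1 + (1 − t)(D/E)] = 1.253 × [1 + (1 − 0.16) × 0.55]
    = 1.253 × [1 + 0.84 × 0.55] = 1.253 × 1.4620 = 1.8319
E(R) = R_f + β_L × MRP = 2.68% + 1.8319 × 7.08% = 15.65%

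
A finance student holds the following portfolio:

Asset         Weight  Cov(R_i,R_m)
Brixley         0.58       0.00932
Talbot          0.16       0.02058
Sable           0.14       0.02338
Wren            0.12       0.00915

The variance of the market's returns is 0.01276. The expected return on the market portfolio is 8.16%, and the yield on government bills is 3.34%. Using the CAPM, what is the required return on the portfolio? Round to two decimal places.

β_Brixley = 0.00932 / 0.01276 = 0.7304
β_Talbot = 0.02058 / 0.01276 = 1.6129
β_Sable = 0.02338 / 0.01276 = 1.8323
β_Wren = 0.00915 / 0.01276 = 0.7171
β_P = Σ w_i β_i = 0.58×0.7304 + 0.16×1.6129 + 0.14×1.8323 + 0.12×0.7171 = 1.0243
MRP = 8.16% − 3.34% = 4.82%
E(R_P) = R_f + β_P × MRP = 3.34% + 1.0243 × 4.82% = 8.28%

8.28%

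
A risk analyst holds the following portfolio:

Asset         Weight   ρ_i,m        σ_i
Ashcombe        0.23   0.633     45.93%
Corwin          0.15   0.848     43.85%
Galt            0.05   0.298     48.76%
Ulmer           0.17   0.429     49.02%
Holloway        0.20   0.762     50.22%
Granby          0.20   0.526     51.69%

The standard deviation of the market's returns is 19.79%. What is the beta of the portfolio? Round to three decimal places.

1.499

β_Ashcombe = 0.633 × 45.93% / 19.79% = 1.4691
β_Corwin = 0.848 × 43.85% / 19.79% = 1.8790
β_Galt = 0.298 × 48.76% / 19.79% = 0.7342
β_Ulmer = 0.429 × 49.02% / 19.79% = 1.0626
β_Holloway = 0.762 × 50.22% / 19.79% = 1.9337
β_Granby = 0.526 × 51.69% / 19.79% = 1.3739
β_P = Σ w_i β_i = 0.23×1.4691 + 0.15×1.8790 + 0.05×0.7342 + 0.17×1.0626 + 0.20×1.9337 + 0.20×1.3739 = 1.4986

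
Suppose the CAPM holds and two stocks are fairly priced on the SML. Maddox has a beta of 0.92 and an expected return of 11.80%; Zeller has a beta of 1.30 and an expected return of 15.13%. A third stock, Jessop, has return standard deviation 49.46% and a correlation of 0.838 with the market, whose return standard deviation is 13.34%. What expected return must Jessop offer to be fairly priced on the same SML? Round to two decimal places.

MRP = (15.13% − 11.80%) / (1.30 − 0.92) = 8.7632%
R_f = 11.80% − 0.92 × 8.7632% = 3.7379%
β_Jessop = ρ·σ_i/σ_m = 0.838 × 49.46 / 13.34 = 3.1070
E(R_Jessop) = R_f + β × MRP = 3.7379% + 3.1070 × 8.7632% = 30.97%

30.97%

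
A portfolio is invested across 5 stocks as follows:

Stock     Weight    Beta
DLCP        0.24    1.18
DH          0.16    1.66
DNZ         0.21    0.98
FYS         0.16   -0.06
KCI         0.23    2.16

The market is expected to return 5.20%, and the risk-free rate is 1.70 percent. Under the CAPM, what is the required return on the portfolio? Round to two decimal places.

β_P = Σ w_i β_i = 0.24×1.18 + 0.16×1.66 + 0.21×0.98 + 0.16×-0.06 + 0.23×2.16 = 1.2418
MRP = 5.20% − 1.70% = 3.50%
E(R_P) = R_f + β_P × MRP = 1.70% + 1.2418 × 3.50% = 6.05%

6.05%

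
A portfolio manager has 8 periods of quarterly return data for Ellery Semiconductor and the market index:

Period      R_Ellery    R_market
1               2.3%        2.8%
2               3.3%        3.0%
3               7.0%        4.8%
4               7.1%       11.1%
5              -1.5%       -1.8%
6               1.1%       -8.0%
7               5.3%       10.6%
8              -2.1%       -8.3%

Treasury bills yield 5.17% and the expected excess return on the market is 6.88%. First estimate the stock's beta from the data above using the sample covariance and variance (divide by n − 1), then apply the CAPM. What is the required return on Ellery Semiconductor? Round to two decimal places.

7.95%

Mean R_i = (2.3 + 3.3 + 7.0 + 7.1 − 1.5 + 1.1 + 5.3 − 2.1) / 8 = 2.8125%
Mean R_m = (2.8 + 3.0 + 4.8 + 11.1 − 1.8 − 8.0 + 10.6 − 8.3) / 8 = 1.7750%
Σ(R_i − R̄_i)(R_m − R̄_m) = 156.3225  ⇒  Cov = 156.3225 / 7 = 22.3318
Σ(R_m − R̄_m)² = 386.3750  ⇒  Var(R_m) = 386.3750 / 7 = 55.1964
β = Cov / Var(R_m) = 22.3318 / 55.1964 = 0.4046
E(R) = R_f + β × MRP = 5.17% + 0.4046 × 6.88% = 7.95%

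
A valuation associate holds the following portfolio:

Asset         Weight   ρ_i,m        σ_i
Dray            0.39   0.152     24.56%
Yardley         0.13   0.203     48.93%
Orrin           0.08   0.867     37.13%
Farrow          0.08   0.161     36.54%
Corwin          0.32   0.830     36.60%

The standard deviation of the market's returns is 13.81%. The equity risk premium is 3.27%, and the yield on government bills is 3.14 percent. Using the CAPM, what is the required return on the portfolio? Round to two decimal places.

6.81%

β_Dray = 0.152 × 24.56% / 13.81% = 0.2703
β_Yardley = 0.203 × 48.93% / 13.81% = 0.7192
β_Orrin = 0.867 × 37.13% / 13.81% = 2.3310
β_Farrow = 0.161 × 36.54% / 13.81% = 0.4260
β_Corwin = 0.830 × 36.60% / 13.81% = 2.1997
β_P = Σ w_i β_i = 0.39×0.2703 + 0.13×0.7192 + 0.08×2.3310 + 0.08×0.4260 + 0.32×2.1997 = 1.1234
E(R_P) = R_f + β_P × MRP = 3.14% + 1.1234 × 3.27% = 6.81%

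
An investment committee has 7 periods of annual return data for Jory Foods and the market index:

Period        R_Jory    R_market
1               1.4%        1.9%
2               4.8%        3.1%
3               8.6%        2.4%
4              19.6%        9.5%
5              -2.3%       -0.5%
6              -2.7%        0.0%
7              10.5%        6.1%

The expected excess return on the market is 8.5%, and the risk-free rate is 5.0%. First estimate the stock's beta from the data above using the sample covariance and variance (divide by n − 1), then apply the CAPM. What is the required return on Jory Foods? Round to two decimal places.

Mean R_i = (1.4 + 4.8 + 8.6 + 19.6 − 2.3 − 2.7 + 10.5) / 7 = 5.7000%
Mean R_m = (1.9 + 3.1 + 2.4 + 9.5 − 0.5 + 0.0 + 6.1) / 7 = 3.2143%
Σ(R_i − R̄_i)(R_m − R̄_m) = 161.3300  ⇒  Cov = 161.3300 / 6 = 26.8883
Σ(R_m − R̄_m)² = 74.3686  ⇒  Var(R_m) = 74.3686 / 6 = 12.3948
β = Cov / Var(R_m) = 26.8883 / 12.3948 = 2.1693
E(R) = R_f + β × MRP = 5.0% + 2.1693 × 8.5% = 23.44%

23.44%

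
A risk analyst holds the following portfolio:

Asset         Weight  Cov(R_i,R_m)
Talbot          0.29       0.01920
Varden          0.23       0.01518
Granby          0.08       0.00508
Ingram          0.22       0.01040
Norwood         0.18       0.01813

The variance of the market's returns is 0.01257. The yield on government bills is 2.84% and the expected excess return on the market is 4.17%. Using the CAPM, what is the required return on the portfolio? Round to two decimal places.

β_Talbot = 0.01920 / 0.01257 = 1.5274
β_Varden = 0.01518 / 0.01257 = 1.2076
β_Granby = 0.00508 / 0.01257 = 0.4041
β_Ingram = 0.01040 / 0.01257 = 0.8274
β_Norwood = 0.01813 / 0.01257 = 1.4423
β_P = Σ w_i β_i = 0.29×1.5274 + 0.23×1.2076 + 0.08×0.4041 + 0.22×0.8274 + 0.18×1.4423 = 1.1947
E(R_P) = R_f + β_P × MRP = 2.84% + 1.1947 × 4.17% = 7.82%

7.82%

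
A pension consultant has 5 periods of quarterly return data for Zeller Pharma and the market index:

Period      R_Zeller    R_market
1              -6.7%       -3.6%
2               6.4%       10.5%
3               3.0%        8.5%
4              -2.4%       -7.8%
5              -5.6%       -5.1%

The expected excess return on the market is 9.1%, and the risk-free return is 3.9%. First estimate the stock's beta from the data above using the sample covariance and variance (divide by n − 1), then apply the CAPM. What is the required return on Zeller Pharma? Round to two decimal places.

Mean R_i = (-6.7 + 6.4 + 3.0 − 2.4 − 5.6) / 5 = -1.0600%
Mean R_m = (-3.6 + 10.5 + 8.5 − 7.8 − 5.1) / 5 = 0.5000%
Σ(R_i − R̄_i)(R_m − R̄_m) = 166.7500  ⇒  Cov = 166.7500 / 4 = 41.6875
Σ(R_m − R̄_m)² = 281.0600  ⇒  Var(R_m) = 281.0600 / 4 = 70.2650
β = Cov / Var(R_m) = 41.6875 / 70.2650 = 0.5933
E(R) = R_f + β × MRP = 3.9% + 0.5933 × 9.1% = 9.30%

9.30%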